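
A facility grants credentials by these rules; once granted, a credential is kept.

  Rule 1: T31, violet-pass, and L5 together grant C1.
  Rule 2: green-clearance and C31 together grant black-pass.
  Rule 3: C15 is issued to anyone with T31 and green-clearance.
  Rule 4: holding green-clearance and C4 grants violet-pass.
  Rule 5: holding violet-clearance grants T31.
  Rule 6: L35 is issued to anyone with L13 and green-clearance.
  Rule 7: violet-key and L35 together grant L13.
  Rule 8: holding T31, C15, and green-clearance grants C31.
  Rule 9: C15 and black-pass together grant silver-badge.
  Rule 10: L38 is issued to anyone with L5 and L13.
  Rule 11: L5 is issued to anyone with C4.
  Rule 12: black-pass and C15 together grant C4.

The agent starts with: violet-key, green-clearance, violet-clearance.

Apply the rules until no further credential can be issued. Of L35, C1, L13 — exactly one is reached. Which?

C1

Holding violet-clearance grants T31 (Rule 5).
Holding T31 and green-clearance grants C15 (Rule 3).
Holding T31, C15, and green-clearance grants C31 (Rule 8).
Holding green-clearance and C31 grants black-pass (Rule 2).
Holding black-pass and C15 grants C4 (Rule 12).
Holding C4 grants L5 (Rule 11).
Holding green-clearance and C4 grants violet-pass (Rule 4).
Holding T31, violet-pass, and L5 grants C1 (Rule 1).
L13 would need violet-key and L35 (Rule 7), but L35 is never granted. L35 would need L13 and green-clearance (Rule 6), but L13 is never granted.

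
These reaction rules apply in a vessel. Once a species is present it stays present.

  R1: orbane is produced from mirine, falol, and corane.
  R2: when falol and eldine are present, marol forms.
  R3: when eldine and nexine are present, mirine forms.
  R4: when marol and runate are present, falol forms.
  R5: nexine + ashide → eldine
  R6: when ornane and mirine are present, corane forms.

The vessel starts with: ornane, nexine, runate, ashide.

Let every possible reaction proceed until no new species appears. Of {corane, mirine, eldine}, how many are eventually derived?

nexine and ashide present → eldine forms (R5).
eldine and nexine present → mirine forms (R3).
ornane and mirine present → corane forms (R6).
corane: reached.
mirine: reached.
eldine: reached.
All 3 are reached.

3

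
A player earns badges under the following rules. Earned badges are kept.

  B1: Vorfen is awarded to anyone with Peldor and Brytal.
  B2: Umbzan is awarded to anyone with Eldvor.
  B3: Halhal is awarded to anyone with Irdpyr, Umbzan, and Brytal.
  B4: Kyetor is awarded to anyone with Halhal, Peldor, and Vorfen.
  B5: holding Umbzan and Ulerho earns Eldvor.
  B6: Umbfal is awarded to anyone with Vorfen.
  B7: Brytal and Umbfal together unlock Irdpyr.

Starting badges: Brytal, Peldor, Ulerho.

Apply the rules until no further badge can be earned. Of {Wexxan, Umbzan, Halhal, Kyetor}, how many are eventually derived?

0

No rule produces Wexxan, and it is not given.
Umbzan would need Eldvor (B2), but Eldvor is never earned.
Halhal would need Irdpyr, Umbzan, and Brytal (B3), but Umbzan is never earned.
Kyetor would need Halhal, Peldor, and Vorfen (B4), but Halhal is never earned.
None of the 4 are reached.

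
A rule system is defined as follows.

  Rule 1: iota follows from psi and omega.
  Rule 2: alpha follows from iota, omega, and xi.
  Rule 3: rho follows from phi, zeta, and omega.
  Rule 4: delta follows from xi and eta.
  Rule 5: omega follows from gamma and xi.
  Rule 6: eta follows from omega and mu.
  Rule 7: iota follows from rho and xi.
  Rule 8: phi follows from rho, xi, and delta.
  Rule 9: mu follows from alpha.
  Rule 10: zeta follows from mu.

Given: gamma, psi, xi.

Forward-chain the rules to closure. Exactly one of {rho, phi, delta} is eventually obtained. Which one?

delta

From gamma and xi, Rule 5 gives omega.
From psi and omega, Rule 1 gives iota.
From iota, omega, and xi, Rule 2 gives alpha.
From alpha, Rule 9 gives mu.
From omega and mu, Rule 6 gives eta.
From xi and eta, Rule 4 gives delta.
rho would need phi, zeta, and omega (Rule 3), but phi is never established. phi would need rho, xi, and delta (Rule 8), but rho is never established.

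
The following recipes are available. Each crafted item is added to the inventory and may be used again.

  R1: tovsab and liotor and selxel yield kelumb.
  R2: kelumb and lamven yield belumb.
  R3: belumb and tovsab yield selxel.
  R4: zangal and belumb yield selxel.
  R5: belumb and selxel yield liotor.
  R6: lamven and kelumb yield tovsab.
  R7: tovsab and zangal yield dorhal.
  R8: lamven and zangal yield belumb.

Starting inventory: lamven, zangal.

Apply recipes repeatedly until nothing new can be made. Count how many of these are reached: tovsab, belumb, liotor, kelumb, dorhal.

2

Using R8, lamven and zangal make belumb.
zangal and belumb → selxel (R4).
belumb and selxel → liotor (R5).
tovsab would need lamven and kelumb (R6), but kelumb is never obtained.
belumb: reached.
liotor: reached.
kelumb would need tovsab, liotor, and selxel (R1), but tovsab is never obtained.
dorhal would need tovsab and zangal (R7), but tovsab is never obtained.
Reached: belumb and liotor — 2 of the 5.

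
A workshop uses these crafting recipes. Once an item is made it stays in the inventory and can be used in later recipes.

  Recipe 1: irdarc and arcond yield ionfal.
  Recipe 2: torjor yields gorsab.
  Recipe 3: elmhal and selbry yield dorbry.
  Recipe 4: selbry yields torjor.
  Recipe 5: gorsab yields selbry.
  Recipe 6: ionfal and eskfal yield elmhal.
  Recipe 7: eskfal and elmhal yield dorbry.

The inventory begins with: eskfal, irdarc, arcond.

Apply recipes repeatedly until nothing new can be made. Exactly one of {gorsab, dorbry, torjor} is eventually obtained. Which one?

dorbry

Using Recipe 1, irdarc and arcond make ionfal.
Using Recipe 6, ionfal and eskfal make elmhal.
Using Recipe 7, eskfal and elmhal make dorbry.
gorsab would need torjor (Recipe 2), but torjor is never obtained. torjor would need selbry (Recipe 4), but selbry is never obtained.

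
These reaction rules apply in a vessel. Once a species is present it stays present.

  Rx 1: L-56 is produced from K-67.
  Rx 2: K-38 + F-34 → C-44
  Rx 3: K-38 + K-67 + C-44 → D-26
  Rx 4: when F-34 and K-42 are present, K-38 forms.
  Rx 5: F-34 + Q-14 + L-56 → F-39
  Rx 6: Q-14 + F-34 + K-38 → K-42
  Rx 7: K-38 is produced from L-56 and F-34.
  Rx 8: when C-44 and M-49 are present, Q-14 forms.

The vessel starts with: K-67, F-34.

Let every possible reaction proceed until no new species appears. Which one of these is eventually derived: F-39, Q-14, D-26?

D-26

K-67 present → L-56 forms (Rx 1).
L-56 and F-34 present → K-38 forms (Rx 7).
K-38 and F-34 present → C-44 forms (Rx 2).
K-38, K-67, and C-44 present → D-26 forms (Rx 3).
Q-14 would need C-44 and M-49 (Rx 8), but M-49 never forms. F-39 would need F-34, Q-14, and L-56 (Rx 5), but Q-14 never forms.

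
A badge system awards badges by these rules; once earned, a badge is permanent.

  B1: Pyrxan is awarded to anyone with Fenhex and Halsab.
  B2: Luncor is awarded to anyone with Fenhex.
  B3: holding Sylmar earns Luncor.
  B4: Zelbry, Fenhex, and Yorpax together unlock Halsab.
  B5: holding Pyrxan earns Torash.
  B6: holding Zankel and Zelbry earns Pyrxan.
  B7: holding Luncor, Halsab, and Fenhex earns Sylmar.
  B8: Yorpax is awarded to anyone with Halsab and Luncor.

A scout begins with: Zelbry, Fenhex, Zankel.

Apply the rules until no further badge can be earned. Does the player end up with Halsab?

No

Halsab would need Zelbry, Fenhex, and Yorpax (B4), but Yorpax is never earned.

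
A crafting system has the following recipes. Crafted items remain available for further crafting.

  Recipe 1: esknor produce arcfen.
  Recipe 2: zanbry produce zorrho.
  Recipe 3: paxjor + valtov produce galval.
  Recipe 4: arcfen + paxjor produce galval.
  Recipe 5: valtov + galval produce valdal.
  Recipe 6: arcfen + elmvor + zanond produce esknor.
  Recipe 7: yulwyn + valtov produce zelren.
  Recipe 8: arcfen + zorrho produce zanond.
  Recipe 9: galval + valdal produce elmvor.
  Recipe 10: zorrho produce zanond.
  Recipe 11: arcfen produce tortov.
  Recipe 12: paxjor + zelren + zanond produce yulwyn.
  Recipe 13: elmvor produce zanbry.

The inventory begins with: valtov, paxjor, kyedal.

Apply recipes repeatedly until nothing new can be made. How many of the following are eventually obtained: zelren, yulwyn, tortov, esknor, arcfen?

0

zelren would need yulwyn and valtov (Recipe 7), but yulwyn is never obtained.
yulwyn would need paxjor, zelren, and zanond (Recipe 12), but zelren is never obtained.
tortov would need arcfen (Recipe 11), but arcfen is never obtained.
esknor would need arcfen, elmvor, and zanond (Recipe 6), but arcfen is never obtained.
arcfen would need esknor (Recipe 1), but esknor is never obtained.
None of the 5 are reached.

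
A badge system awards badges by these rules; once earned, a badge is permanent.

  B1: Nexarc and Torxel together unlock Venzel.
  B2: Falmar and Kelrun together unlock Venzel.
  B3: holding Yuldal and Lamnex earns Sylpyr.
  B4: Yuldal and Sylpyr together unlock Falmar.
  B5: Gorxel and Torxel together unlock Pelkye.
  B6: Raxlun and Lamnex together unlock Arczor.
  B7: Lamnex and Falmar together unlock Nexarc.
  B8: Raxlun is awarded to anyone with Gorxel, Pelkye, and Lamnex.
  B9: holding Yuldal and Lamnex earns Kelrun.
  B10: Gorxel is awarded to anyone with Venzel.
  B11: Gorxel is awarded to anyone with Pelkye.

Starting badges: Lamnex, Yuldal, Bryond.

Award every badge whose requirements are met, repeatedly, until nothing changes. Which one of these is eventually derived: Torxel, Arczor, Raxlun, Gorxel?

With Yuldal and Lamnex, Kelrun is earned (B9).
With Yuldal and Lamnex, Sylpyr is earned (B3).
With Yuldal and Sylpyr, Falmar is earned (B4).
With Falmar and Kelrun, Venzel is earned (B2).
With Venzel, Gorxel is earned (B10).
Raxlun would need Gorxel, Pelkye, and Lamnex (B8), but Pelkye is never earned. No rule produces Torxel, and it is not given. Arczor would need Raxlun and Lamnex (B6), but Raxlun is never earned.

Gorxel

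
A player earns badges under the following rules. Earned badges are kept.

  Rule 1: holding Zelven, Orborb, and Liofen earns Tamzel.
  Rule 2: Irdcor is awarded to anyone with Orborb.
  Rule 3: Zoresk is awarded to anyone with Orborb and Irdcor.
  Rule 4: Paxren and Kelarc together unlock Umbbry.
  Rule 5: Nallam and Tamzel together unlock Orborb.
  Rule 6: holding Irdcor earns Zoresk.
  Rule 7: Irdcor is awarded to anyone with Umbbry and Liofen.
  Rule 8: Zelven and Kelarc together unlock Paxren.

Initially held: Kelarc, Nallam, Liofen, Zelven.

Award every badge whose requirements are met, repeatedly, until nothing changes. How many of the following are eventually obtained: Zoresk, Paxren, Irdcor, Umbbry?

With Zelven and Kelarc, Paxren is earned (Rule 8).
With Paxren and Kelarc, Umbbry is earned (Rule 4).
With Umbbry and Liofen, Irdcor is earned (Rule 7).
With Irdcor, Zoresk is earned (Rule 6).
Zoresk: reached.
Paxren: reached.
Irdcor: reached.
Umbbry: reached.
All 4 are reached.

4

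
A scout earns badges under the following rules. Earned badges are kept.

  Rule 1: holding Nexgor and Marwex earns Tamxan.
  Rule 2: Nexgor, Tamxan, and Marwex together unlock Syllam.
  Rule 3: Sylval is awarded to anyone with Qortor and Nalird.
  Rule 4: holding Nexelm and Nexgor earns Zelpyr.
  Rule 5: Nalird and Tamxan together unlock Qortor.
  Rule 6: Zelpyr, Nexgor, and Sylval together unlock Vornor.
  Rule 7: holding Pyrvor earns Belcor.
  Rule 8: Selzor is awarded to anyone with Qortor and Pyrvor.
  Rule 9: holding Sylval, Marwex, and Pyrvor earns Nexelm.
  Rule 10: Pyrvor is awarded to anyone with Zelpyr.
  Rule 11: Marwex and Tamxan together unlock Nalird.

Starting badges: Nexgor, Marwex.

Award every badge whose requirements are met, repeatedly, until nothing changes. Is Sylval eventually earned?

With Nexgor and Marwex, Tamxan is earned (Rule 1).
With Marwex and Tamxan, Nalird is earned (Rule 11).
With Nalird and Tamxan, Qortor is earned (Rule 5).
With Qortor and Nalird, Sylval is earned (Rule 3).

Yes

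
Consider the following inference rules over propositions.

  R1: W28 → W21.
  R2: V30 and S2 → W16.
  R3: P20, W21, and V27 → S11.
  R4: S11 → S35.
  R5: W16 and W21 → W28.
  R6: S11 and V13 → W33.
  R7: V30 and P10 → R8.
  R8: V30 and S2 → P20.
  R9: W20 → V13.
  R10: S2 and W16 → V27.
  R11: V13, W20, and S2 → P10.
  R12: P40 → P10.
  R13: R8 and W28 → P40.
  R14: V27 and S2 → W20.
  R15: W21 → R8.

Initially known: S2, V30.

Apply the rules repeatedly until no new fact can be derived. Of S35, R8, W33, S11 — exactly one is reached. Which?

R8

V30 and S2 hold, so W16 follows (R2).
From S2 and W16, R10 gives V27.
From V27 and S2, R14 gives W20.
W20 holds, so V13 follows (R9).
V13, W20, and S2 hold, so P10 follows (R11).
From V30 and P10, R7 gives R8.
S35 would need S11 (R4), but S11 is never established. S11 would need P20, W21, and V27 (R3), but W21 is never established. W33 would need S11 and V13 (R6), but S11 is never established.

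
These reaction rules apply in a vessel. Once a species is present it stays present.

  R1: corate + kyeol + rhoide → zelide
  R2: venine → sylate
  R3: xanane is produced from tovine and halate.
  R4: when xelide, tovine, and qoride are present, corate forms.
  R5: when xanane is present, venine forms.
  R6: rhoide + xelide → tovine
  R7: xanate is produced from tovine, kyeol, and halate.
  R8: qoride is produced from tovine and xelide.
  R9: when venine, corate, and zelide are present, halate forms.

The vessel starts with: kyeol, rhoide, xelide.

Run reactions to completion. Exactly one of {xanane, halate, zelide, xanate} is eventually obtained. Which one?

zelide

rhoide and xelide present → tovine forms (R6).
tovine and xelide present → qoride forms (R8).
xelide, tovine, and qoride present → corate forms (R4).
corate, kyeol, and rhoide present → zelide forms (R1).
xanane would need tovine and halate (R3), but halate never forms. xanate would need tovine, kyeol, and halate (R7), but halate never forms. halate would need venine, corate, and zelide (R9), but venine never forms.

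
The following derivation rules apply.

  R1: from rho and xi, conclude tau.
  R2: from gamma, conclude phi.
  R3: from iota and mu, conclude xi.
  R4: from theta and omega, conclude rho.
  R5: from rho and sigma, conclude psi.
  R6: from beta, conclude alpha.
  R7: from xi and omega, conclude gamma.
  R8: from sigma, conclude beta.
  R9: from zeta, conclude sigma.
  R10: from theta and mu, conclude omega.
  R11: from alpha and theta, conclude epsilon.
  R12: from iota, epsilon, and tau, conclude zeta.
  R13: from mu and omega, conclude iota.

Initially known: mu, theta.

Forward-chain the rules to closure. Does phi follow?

From theta and mu, R10 gives omega.
From mu and omega, R13 gives iota.
iota and mu hold, so xi follows (R3).
xi and omega hold, so gamma follows (R7).
gamma holds, so phi follows (R2).

Yes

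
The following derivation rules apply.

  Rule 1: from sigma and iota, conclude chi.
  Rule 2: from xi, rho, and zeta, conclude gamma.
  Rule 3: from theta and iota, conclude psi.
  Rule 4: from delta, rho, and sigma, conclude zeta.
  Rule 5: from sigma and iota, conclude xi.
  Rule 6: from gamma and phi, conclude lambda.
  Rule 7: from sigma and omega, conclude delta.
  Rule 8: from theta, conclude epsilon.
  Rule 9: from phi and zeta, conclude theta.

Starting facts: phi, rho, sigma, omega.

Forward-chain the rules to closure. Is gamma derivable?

gamma would need xi, rho, and zeta (Rule 2), but xi is never established.

No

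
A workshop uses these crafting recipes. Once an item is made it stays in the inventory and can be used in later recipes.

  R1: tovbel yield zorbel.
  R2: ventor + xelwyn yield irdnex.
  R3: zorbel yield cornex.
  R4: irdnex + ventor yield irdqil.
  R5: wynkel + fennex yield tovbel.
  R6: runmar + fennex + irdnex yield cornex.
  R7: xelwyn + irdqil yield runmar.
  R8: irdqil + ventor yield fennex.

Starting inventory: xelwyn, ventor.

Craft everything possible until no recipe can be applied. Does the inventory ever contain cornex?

Yes

ventor + xelwyn → irdnex (R2).
irdnex + ventor → irdqil (R4).
xelwyn + irdqil → runmar (R7).
irdqil + ventor → fennex (R8).
Using R6, runmar, fennex, and irdnex make cornex.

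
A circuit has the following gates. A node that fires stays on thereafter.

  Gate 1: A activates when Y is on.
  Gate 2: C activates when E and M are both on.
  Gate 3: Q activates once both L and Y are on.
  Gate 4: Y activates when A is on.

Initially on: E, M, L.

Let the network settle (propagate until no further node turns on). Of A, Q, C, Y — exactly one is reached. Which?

E and M are on, so C activates (Gate 2).
A would need Y (Gate 1), but Y never turns on. Q would need L and Y (Gate 3), but Y never turns on. Y would need A (Gate 4), but A never turns on.

C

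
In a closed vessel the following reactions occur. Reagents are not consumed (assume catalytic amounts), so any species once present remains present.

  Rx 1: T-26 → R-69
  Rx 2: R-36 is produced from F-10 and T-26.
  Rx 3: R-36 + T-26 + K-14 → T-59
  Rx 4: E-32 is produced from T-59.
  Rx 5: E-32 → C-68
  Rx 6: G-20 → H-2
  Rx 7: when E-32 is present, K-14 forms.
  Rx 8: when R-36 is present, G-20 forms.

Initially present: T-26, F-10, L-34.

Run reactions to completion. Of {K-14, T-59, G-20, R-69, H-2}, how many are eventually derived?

3

T-26 present → R-69 forms (Rx 1).
F-10 and T-26 present → R-36 forms (Rx 2).
R-36 present → G-20 forms (Rx 8).
G-20 present → H-2 forms (Rx 6).
K-14 would need E-32 (Rx 7), but E-32 never forms.
T-59 would need R-36, T-26, and K-14 (Rx 3), but K-14 never forms.
G-20: reached.
R-69: reached.
H-2: reached.
Reached: G-20, R-69, and H-2 — 3 of the 5.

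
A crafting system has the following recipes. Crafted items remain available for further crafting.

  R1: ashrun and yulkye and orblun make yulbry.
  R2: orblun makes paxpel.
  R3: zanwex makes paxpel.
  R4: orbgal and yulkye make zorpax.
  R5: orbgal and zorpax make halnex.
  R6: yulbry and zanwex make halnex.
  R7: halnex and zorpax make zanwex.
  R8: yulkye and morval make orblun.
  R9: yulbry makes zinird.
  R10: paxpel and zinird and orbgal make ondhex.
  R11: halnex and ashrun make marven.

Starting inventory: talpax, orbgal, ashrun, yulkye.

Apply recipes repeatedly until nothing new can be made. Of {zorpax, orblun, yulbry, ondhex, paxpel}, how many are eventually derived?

2

orbgal and yulkye → zorpax (R4).
Using R5, orbgal and zorpax make halnex.
Using R7, halnex and zorpax make zanwex.
zanwex → paxpel (R3).
zorpax: reached.
orblun would need yulkye and morval (R8), but morval is never obtained.
yulbry would need ashrun, yulkye, and orblun (R1), but orblun is never obtained.
ondhex would need paxpel, zinird, and orbgal (R10), but zinird is never obtained.
paxpel: reached.
Reached: zorpax and paxpel — 2 of the 5.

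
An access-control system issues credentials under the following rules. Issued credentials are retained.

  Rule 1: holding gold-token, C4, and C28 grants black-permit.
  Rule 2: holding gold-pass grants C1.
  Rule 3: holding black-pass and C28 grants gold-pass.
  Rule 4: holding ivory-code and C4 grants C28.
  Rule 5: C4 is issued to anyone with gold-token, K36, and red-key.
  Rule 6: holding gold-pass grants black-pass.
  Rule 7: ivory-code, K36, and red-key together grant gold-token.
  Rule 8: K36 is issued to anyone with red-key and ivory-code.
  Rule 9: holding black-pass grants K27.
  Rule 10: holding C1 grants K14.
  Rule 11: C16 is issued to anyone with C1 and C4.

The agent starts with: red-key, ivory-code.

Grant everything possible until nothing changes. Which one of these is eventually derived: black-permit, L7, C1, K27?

black-permit

Holding red-key and ivory-code grants K36 (Rule 8).
Holding ivory-code, K36, and red-key grants gold-token (Rule 7).
Holding gold-token, K36, and red-key grants C4 (Rule 5).
Holding ivory-code and C4 grants C28 (Rule 4).
Holding gold-token, C4, and C28 grants black-permit (Rule 1).
C1 would need gold-pass (Rule 2), but gold-pass is never granted. K27 would need black-pass (Rule 9), but black-pass is never granted. No rule produces L7, and it is not given.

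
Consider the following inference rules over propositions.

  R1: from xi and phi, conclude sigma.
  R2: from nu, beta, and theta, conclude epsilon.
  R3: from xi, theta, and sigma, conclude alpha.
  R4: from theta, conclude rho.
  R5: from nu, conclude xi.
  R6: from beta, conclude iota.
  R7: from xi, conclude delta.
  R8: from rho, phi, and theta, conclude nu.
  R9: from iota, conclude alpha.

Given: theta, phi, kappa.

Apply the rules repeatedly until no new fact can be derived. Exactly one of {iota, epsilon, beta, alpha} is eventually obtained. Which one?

theta holds, so rho follows (R4).
rho, phi, and theta hold, so nu follows (R8).
nu holds, so xi follows (R5).
From xi and phi, R1 gives sigma.
xi, theta, and sigma hold, so alpha follows (R3).
epsilon would need nu, beta, and theta (R2), but beta is never established. iota would need beta (R6), but beta is never established. No rule produces beta, and it is not given.

alpha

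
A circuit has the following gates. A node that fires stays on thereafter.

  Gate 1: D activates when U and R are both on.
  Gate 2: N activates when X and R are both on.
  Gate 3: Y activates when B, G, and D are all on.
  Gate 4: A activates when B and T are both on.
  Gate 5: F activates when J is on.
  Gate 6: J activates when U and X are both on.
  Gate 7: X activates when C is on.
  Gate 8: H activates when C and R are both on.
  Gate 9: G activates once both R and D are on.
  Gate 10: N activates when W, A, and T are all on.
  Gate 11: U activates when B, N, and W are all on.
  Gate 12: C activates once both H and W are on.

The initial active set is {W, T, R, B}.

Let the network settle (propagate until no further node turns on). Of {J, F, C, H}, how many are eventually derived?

J would need U and X (Gate 6), but X never turns on.
F would need J (Gate 5), but J never turns on.
C would need H and W (Gate 12), but H never turns on.
H would need C and R (Gate 8), but C never turns on.
None of the 4 are reached.

0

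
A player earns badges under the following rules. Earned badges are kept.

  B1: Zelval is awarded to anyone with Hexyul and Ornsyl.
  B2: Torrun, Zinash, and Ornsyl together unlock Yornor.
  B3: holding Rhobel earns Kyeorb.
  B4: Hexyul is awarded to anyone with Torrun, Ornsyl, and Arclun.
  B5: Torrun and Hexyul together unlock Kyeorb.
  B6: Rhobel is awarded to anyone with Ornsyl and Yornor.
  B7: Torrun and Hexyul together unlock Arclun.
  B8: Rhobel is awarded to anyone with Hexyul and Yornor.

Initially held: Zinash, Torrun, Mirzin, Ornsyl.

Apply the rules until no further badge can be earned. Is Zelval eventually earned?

No

Zelval would need Hexyul and Ornsyl (B1), but Hexyul is never earned.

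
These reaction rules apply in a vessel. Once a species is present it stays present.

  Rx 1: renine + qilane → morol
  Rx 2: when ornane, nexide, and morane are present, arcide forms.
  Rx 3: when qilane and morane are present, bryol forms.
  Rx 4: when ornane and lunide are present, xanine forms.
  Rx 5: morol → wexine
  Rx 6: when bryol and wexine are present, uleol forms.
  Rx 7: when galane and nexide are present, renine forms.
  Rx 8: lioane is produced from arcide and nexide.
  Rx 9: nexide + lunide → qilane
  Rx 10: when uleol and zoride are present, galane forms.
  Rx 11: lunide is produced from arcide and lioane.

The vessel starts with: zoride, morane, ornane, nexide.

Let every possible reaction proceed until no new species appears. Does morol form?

No

morol would need renine and qilane (Rx 1), but renine never forms.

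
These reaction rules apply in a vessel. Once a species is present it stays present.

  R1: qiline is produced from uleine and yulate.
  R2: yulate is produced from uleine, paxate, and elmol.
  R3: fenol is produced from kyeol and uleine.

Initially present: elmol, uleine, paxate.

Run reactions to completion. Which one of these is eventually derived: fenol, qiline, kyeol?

qiline

uleine, paxate, and elmol present → yulate forms (R2).
uleine and yulate present → qiline forms (R1).
No rule produces kyeol, and it is not given. fenol would need kyeol and uleine (R3), but kyeol never forms.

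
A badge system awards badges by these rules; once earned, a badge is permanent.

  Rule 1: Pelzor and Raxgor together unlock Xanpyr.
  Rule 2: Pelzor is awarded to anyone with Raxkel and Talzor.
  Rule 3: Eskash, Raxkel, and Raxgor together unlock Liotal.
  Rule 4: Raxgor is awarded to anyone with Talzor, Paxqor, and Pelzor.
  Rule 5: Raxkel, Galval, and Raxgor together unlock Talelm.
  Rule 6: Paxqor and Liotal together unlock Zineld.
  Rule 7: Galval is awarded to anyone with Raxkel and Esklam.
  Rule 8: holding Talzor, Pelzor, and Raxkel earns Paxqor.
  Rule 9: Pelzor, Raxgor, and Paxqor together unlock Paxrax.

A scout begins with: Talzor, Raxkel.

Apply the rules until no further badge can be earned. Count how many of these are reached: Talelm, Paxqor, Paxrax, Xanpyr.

With Raxkel and Talzor, Pelzor is earned (Rule 2).
With Talzor, Pelzor, and Raxkel, Paxqor is earned (Rule 8).
With Talzor, Paxqor, and Pelzor, Raxgor is earned (Rule 4).
With Pelzor, Raxgor, and Paxqor, Paxrax is earned (Rule 9).
With Pelzor and Raxgor, Xanpyr is earned (Rule 1).
Talelm would need Raxkel, Galval, and Raxgor (Rule 5), but Galval is never earned.
Paxqor: reached.
Paxrax: reached.
Xanpyr: reached.
Reached: Paxqor, Paxrax, and Xanpyr — 3 of the 4.

3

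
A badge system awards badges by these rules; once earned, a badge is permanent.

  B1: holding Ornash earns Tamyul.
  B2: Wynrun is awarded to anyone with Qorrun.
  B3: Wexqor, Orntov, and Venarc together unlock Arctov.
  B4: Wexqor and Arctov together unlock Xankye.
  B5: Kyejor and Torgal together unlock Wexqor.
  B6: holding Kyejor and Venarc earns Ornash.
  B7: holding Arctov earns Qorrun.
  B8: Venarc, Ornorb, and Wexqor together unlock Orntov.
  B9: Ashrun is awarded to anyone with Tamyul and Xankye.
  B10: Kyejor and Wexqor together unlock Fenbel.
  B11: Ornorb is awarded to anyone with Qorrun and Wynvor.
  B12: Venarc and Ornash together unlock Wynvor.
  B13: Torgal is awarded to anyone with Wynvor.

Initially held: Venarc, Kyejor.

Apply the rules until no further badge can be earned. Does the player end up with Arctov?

Arctov would need Wexqor, Orntov, and Venarc (B3), but Orntov is never earned.

No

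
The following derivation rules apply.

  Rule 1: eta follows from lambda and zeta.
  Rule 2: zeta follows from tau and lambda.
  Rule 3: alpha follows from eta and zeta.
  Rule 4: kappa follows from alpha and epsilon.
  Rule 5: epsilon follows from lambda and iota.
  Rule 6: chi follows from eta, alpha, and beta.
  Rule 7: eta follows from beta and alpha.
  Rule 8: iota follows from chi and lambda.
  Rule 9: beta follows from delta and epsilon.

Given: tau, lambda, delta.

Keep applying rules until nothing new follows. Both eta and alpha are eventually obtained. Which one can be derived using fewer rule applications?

eta: tau and lambda hold, so zeta follows (Rule 2). lambda and zeta hold, so eta follows (Rule 1). [2 rule applications]
alpha: From tau and lambda, Rule 2 gives zeta. From lambda and zeta, Rule 1 gives eta. eta and zeta hold, so alpha follows (Rule 3). [3 rule applications]
eta needs fewer.

eta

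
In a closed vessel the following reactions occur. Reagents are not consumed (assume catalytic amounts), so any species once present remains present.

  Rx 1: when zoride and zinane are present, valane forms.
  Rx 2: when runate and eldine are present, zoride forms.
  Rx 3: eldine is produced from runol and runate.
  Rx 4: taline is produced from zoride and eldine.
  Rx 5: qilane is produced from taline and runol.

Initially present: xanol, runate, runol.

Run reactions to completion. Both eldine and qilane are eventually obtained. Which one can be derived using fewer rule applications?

eldine: runol and runate present → eldine forms (Rx 3). [1 rule application]
qilane: runol and runate present → eldine forms (Rx 3). runate and eldine present → zoride forms (Rx 2). zoride and eldine present → taline forms (Rx 4). taline and runol present → qilane forms (Rx 5). [4 rule applications]
eldine needs fewer.

eldine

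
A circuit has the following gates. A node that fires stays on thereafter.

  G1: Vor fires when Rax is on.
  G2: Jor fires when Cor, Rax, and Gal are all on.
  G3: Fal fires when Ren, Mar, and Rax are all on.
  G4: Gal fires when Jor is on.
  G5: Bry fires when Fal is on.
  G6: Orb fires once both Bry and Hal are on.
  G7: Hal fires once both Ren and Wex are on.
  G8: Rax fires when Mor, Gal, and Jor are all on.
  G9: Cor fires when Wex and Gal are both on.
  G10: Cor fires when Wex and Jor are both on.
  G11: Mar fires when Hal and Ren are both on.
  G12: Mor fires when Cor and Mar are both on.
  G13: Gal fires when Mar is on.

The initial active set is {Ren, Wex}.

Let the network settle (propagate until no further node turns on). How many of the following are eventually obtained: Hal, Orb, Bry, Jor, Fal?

1

G7: Ren and Wex on → Hal on.
Hal: reached.
Orb would need Bry and Hal (G6), but Bry never turns on.
Bry would need Fal (G5), but Fal never turns on.
Jor would need Cor, Rax, and Gal (G2), but Rax never turns on.
Fal would need Ren, Mar, and Rax (G3), but Rax never turns on.
Reached: Hal — 1 of the 5.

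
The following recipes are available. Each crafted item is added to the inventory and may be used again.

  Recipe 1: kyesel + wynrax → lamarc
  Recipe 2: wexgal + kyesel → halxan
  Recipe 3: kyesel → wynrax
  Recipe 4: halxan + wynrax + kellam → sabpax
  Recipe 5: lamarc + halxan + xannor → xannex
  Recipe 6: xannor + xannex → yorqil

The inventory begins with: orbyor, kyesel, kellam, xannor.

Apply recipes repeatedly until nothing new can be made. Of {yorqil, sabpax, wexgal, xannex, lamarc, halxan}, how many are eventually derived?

kyesel → wynrax (Recipe 3).
kyesel + wynrax → lamarc (Recipe 1).
yorqil would need xannor and xannex (Recipe 6), but xannex is never obtained.
sabpax would need halxan, wynrax, and kellam (Recipe 4), but halxan is never obtained.
No rule produces wexgal, and it is not given.
xannex would need lamarc, halxan, and xannor (Recipe 5), but halxan is never obtained.
lamarc: reached.
halxan would need wexgal and kyesel (Recipe 2), but wexgal is never obtained.
Reached: lamarc — 1 of the 6.

1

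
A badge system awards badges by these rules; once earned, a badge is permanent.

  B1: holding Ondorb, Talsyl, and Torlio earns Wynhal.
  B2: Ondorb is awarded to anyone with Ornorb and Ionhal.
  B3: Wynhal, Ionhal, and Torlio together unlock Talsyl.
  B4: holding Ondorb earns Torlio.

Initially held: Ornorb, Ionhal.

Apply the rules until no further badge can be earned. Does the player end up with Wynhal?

No

Wynhal would need Ondorb, Talsyl, and Torlio (B1), but Talsyl is never earned.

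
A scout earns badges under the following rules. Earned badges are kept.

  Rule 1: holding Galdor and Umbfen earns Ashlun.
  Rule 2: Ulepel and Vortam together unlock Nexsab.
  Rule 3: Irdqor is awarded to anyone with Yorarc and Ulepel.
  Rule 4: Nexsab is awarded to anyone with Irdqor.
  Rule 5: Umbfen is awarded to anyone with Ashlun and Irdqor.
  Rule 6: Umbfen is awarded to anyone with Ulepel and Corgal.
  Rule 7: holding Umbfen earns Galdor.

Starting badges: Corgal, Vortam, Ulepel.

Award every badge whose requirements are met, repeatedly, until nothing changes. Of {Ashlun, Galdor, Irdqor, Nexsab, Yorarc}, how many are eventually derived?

3

With Ulepel and Corgal, Umbfen is earned (Rule 6).
With Ulepel and Vortam, Nexsab is earned (Rule 2).
With Umbfen, Galdor is earned (Rule 7).
With Galdor and Umbfen, Ashlun is earned (Rule 1).
Ashlun: reached.
Galdor: reached.
Irdqor would need Yorarc and Ulepel (Rule 3), but Yorarc is never earned.
Nexsab: reached.
No rule produces Yorarc, and it is not given.
Reached: Ashlun, Galdor, and Nexsab — 3 of the 5.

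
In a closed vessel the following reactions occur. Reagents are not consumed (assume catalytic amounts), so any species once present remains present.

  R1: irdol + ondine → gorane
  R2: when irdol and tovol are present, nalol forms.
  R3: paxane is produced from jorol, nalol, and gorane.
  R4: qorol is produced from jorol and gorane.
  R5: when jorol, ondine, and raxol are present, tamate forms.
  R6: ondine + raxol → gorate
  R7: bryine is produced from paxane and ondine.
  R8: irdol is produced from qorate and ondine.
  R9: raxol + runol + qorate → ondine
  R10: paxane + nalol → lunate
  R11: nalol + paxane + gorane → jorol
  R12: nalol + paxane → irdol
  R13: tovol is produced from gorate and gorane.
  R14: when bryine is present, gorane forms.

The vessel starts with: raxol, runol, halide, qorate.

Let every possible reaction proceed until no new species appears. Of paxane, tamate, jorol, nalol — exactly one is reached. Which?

raxol, runol, and qorate present → ondine forms (R9).
qorate and ondine present → irdol forms (R8).
ondine and raxol present → gorate forms (R6).
irdol and ondine present → gorane forms (R1).
gorate and gorane present → tovol forms (R13).
irdol and tovol present → nalol forms (R2).
paxane would need jorol, nalol, and gorane (R3), but jorol never forms. tamate would need jorol, ondine, and raxol (R5), but jorol never forms. jorol would need nalol, paxane, and gorane (R11), but paxane never forms.

nalol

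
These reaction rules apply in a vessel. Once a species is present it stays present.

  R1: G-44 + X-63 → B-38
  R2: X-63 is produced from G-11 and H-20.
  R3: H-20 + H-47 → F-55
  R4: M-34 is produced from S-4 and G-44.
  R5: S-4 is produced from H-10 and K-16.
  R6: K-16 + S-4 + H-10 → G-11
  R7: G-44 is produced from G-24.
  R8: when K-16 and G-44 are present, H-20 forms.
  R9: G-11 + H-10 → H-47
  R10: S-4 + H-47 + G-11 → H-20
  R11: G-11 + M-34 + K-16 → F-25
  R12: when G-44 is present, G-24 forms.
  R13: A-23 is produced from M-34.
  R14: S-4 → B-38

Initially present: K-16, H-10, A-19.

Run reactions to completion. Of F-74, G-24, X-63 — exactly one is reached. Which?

H-10 and K-16 present → S-4 forms (R5).
K-16, S-4, and H-10 present → G-11 forms (R6).
G-11 and H-10 present → H-47 forms (R9).
S-4, H-47, and G-11 present → H-20 forms (R10).
G-11 and H-20 present → X-63 forms (R2).
G-24 would need G-44 (R12), but G-44 never forms. No rule produces F-74, and it is not given.

X-63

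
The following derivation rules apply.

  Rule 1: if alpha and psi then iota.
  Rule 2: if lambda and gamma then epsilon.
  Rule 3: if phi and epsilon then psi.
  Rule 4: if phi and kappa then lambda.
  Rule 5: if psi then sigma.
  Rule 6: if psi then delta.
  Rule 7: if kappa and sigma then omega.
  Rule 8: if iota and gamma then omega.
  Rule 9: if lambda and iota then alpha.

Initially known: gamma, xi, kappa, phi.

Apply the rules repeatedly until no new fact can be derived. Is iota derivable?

iota would need alpha and psi (Rule 1), but alpha is never established.

No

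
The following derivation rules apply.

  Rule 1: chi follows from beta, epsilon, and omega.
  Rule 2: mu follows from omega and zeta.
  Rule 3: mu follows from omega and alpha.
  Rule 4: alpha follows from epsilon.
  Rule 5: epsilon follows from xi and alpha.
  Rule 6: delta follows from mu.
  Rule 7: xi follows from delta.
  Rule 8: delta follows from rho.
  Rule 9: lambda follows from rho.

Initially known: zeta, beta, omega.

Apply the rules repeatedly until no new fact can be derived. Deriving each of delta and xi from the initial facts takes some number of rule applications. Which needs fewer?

delta

delta: From omega and zeta, Rule 2 gives mu. mu holds, so delta follows (Rule 6). [2 rule applications]
xi: omega and zeta hold, so mu follows (Rule 2). From mu, Rule 6 gives delta. delta holds, so xi follows (Rule 7). [3 rule applications]
delta needs fewer.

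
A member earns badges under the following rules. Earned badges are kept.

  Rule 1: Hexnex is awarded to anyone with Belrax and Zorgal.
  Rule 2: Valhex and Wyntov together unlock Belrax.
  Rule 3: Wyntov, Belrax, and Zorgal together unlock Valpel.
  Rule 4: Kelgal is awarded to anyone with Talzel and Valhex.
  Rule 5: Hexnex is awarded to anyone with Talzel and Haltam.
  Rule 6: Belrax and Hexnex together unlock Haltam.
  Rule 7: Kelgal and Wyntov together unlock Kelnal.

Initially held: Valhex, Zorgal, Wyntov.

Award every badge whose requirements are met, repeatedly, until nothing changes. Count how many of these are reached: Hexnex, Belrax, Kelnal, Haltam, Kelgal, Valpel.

With Valhex and Wyntov, Belrax is earned (Rule 2).
With Wyntov, Belrax, and Zorgal, Valpel is earned (Rule 3).
With Belrax and Zorgal, Hexnex is earned (Rule 1).
With Belrax and Hexnex, Haltam is earned (Rule 6).
Hexnex: reached.
Belrax: reached.
Kelnal would need Kelgal and Wyntov (Rule 7), but Kelgal is never earned.
Haltam: reached.
Kelgal would need Talzel and Valhex (Rule 4), but Talzel is never earned.
Valpel: reached.
Reached: Hexnex, Belrax, Haltam, and Valpel — 4 of the 6.

4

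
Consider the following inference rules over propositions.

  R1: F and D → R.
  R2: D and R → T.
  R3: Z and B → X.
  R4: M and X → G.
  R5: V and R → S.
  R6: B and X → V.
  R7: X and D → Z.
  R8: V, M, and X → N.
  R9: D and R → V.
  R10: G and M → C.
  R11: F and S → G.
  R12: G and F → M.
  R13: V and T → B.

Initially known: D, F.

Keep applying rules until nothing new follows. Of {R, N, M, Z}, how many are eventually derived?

2

From F and D, R1 gives R.
From D and R, R9 gives V.
From V and R, R5 gives S.
From F and S, R11 gives G.
G and F hold, so M follows (R12).
R: reached.
N would need V, M, and X (R8), but X is never established.
M: reached.
Z would need X and D (R7), but X is never established.
Reached: R and M — 2 of the 4.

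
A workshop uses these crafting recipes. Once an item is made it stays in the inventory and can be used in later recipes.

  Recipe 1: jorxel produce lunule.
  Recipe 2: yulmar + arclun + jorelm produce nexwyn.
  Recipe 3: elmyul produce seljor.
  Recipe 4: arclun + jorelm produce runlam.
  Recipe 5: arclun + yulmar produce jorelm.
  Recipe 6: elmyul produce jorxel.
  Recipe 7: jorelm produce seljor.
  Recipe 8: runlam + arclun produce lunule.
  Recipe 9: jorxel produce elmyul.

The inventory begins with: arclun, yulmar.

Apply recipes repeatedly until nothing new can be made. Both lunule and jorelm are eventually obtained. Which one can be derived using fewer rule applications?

jorelm

jorelm: arclun + yulmar → jorelm (Recipe 5). [1 rule application]
lunule: arclun + yulmar → jorelm (Recipe 5). arclun + jorelm → runlam (Recipe 4). runlam + arclun → lunule (Recipe 8). [3 rule applications]
jorelm needs fewer.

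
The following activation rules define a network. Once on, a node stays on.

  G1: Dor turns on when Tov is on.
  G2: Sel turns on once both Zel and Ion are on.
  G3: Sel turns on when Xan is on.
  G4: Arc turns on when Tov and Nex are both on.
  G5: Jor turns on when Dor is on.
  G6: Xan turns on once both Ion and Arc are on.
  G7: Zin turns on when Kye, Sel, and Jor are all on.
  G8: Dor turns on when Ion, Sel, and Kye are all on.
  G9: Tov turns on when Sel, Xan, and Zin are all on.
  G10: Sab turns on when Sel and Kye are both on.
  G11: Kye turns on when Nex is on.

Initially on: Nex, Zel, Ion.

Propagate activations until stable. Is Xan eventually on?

Xan would need Ion and Arc (G6), but Arc never turns on.

No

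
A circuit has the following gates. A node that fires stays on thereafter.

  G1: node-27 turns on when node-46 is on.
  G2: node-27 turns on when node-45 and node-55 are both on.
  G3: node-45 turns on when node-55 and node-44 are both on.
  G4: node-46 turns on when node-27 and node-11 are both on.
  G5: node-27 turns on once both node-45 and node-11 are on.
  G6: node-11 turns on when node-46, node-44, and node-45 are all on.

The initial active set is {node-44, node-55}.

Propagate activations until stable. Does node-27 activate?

G3: node-55 and node-44 on → node-45 on.
node-45 and node-55 are on, so node-27 turns on (G2).

Yes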